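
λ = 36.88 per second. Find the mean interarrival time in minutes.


Mean interarrival time = 1/λ = 1/36.88 second = 0.02711 second
In minutes: 0.02711 × 0.0166667 = 0.0004519 min

Final: 0.0004519 min


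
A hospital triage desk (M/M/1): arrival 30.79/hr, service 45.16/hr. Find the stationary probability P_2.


ρ = 30.79/45.16 = 0.6818
P_n = (1−ρ)·ρ^n = (1 − 0.6818)·0.6818^2 = 0.3182·0.464849 = 0.147916

Final: 0.147916


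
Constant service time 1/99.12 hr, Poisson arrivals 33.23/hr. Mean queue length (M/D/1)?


ρ = 33.23/99.12 = 0.3353
M/D/1: Lq = ρ²/(2(1−ρ)) = 0.1124/(2·0.6647) = 0.08454

Final: 0.08454


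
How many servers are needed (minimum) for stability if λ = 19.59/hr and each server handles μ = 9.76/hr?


Stability requires cμ > λ ⇔ c > λ/μ.
λ/μ = 19.59/9.76 = 2.0072
Minimum integer c = ⌊2.0072⌋ + 1 = 3
Check: 3·9.76 = 29.28 > 19.59, while 2·9.76 = 19.52 ≤ 19.59

Final: 3 servers


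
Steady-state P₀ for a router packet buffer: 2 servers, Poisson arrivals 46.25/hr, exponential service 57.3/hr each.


a = λ/μ = 46.25/57.3 = 0.8072; ρ = a/c = 0.4036
Σ_{k=0}^{1} a^k/k! (terms k=0..1) = 1.00000 + 0.80716 = 1.80716
Tail: a^2/(2!(1−ρ)) = 0.65150/(2·0.5964) = 0.54617
P₀ = 1/(1.80716 + 0.54617) = 1/2.35333 = 0.424930

Final: 0.424930


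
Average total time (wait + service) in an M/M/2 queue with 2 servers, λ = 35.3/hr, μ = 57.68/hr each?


a = 0.6120; ρ = 0.3060; P₀ = 0.531395
Lq = P₀·a^c·ρ/(c!(1−ρ)²) = 0.06322
Wq = Lq/λ = 0.06322/35.3 = 0.001791 hr
W = Wq + 1/μ = 0.001791 + 0.01734 = 0.01913 hr

Final: 0.01913 hr


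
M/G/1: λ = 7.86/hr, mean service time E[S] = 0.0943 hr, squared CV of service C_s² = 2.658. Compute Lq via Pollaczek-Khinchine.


ρ = λ·E[S] = 7.86·0.0943 = 0.7412
Lq = ρ²(1+C_s²)/(2(1−ρ)) = 0.5494·(1+2.658)/(2·0.2588)
= 0.5494·3.6580/0.5176 = 3.88253

Final: 3.88253


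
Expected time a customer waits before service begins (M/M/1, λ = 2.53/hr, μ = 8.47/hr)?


ρ = 2.53/8.47 = 0.2987
Wq = ρ/(μ−λ) = 0.2987/(8.47 − 2.53) = 0.2987/5.94 = 0.05029 hr

Final: 0.05029 hr


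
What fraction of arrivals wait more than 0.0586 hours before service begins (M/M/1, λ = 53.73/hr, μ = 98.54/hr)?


ρ = 53.73/98.54 = 0.5453
P(Wq > t) = ρ·e^{−(μ−λ)t} = 0.5453·e^{−2.6259}
= 0.5453·0.072377 = 0.039464

Final: 0.039464


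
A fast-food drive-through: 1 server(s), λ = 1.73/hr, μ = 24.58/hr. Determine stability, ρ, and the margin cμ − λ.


Total capacity cμ = 1·24.58 = 24.58/hr
ρ = λ/(cμ) = 1.73/24.58 = 0.07038
Stable ⇔ ρ < 1: YES
Spare capacity = cμ − λ = 24.58 − 1.73 = 22.85/hr

Final: ρ = 0.07038; stable; margin = 22.85/hr


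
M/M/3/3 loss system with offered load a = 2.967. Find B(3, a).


B(c,a) = (a^c/c!) / Σ_{k=0}^{c} a^k/k!
a^3/3! = 4.353128
Σ terms (k=0..3): 1.00000 + 2.96700 + 4.40154 + 4.35313 = 12.721672
B = 4.353128/12.721672 = 0.342182

Final: 0.342182


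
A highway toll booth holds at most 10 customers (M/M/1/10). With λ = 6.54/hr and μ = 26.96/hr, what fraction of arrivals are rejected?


ρ = λ/μ = 6.54/26.96 = 0.2426
P_K = (1−ρ)ρ^K/(1−ρ^(K+1)) = (0.7574·0.0000007056)/(1 − 0.0000001712)
= 0.0000005345/1.000000 = 0.0000005345

Final: 0.0000005345


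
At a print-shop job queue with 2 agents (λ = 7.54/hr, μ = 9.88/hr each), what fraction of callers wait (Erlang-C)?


a = λ/μ = 0.7632; ρ = a/2 = 0.3816
P₀ = 0.447619 (from M/M/c formula)
C(c,a) = [a^c/(c!(1−ρ))]·P₀ = [0.58241/(2·0.6184)]·0.447619
= 0.47088·0.447619 = 0.210777

Final: 0.210777


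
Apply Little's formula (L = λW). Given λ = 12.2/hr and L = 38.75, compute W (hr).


W = L/λ = 38.75/12.2 = 3.1762 hr

Final: 3.1762 hr


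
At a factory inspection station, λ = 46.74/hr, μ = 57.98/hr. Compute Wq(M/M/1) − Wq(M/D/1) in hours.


ρ = 46.74/57.98 = 0.8061
Wq(M/M/1) = ρ/(μ−λ) = 0.8061/11.24 = 0.07172 hr
Wq(M/D/1) = ρ/(2(μ−λ)) = 0.03586 hr
Savings = 0.07172 − 0.03586 = 0.03586 hr

Final: 0.03586 hr


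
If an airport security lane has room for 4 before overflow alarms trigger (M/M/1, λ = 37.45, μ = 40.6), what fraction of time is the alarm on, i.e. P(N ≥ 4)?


ρ = 37.45/40.6 = 0.9224
P(N ≥ n) = ρ^n = 0.9224^4 = 0.723941

Final: 0.723941


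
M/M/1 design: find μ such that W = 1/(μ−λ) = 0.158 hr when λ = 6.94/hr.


W = 1/(μ−λ) ⇒ μ − λ = 1/W = 1/0.158 = 6.3291
μ = λ + 1/W = 6.94 + 6.3291 = 13.2691 per hr

Final: 13.2691 /hr


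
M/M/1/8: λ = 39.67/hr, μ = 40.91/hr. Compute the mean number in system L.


ρ = 39.67/40.91 = 0.9697
L = ρ[1 − (K+1)ρ^K + Kρ^(K+1)] / [(1−ρ)(1−ρ^(K+1))]
Numerator: 0.9697·(1 − 9·0.781739 + 8·0.758044) = 0.027832
Denominator: (0.03031)·(0.241956) = 0.007334
L = 0.027832/0.007334 = 3.7951

Final: 3.7951


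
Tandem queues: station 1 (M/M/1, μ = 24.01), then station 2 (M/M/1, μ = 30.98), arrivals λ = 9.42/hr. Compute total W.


Each node sees arrival rate λ = 9.42/hr (tandem ⇒ throughput preserved).
W₁ = 1/(μ₁−λ) = 1/(24.01−9.42) = 0.06854 hr
W₂ = 1/(μ₂−λ) = 1/(30.98−9.42) = 0.04638 hr
W_total = W₁ + W₂ = 0.06854 + 0.04638 = 0.11492 hr

Final: 0.11492 hr


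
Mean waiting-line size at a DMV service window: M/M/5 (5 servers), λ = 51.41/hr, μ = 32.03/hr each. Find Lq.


a = λ/μ = 1.6051; ρ = a/5 = 0.3210
P₀ = 0.200417
Lq = P₀·a^c·ρ / (c!·(1−ρ)²) = 0.200417·10.65254·0.3210/(120·0.46103)
= 0.01239

Final: 0.01239


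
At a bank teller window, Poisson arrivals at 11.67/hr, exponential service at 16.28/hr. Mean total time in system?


W = 1/(μ−λ) = 1/(16.28 − 11.67) = 1/4.61 = 0.2169 hr

Final: 0.2169 hr


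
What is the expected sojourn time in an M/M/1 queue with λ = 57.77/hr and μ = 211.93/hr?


W = 1/(μ−λ) = 1/(211.93 − 57.77) = 1/154.16 = 0.006487 hr

Final: 0.006487 hr


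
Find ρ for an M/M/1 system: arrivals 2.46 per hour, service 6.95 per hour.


ρ = λ/μ = 2.46/6.95 = 0.3540

Final: 0.3540


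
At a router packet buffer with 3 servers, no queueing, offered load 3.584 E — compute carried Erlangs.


B(3,3.584) = 0.410764 (Erlang-B)
Carried load = a(1 − B) = 3.584·(1 − 0.410764) = 3.584·0.589236 = 2.1118 E

Final: 2.1118 Erlangs


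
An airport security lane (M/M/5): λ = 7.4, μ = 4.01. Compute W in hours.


a = 1.8454; ρ = 0.3691; P₀ = 0.157198
Lq = P₀·a^c·ρ/(c!(1−ρ)²) = 0.02599
Wq = Lq/λ = 0.02599/7.4 = 0.003513 hr
W = Wq + 1/μ = 0.003513 + 0.24938 = 0.25289 hr

Final: 0.25289 hr


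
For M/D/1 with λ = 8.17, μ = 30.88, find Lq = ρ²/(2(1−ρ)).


ρ = 8.17/30.88 = 0.2646
M/D/1: Lq = ρ²/(2(1−ρ)) = 0.07000/(2·0.7354) = 0.04759

Final: 0.04759


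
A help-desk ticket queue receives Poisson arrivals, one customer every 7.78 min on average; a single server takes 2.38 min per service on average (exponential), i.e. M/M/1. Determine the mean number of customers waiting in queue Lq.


λ = 60/7.78 = 7.7121 /hr
μ = 60/2.38 = 25.2101 /hr
ρ = λ/μ = 7.7121/25.2101 = 0.3059
Lq = ρ²/(1−ρ) = 0.09358/0.6941 = 0.1348

Final: 0.1348


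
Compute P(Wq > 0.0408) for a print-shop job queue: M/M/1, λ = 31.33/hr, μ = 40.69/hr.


ρ = 31.33/40.69 = 0.7700
P(Wq > t) = ρ·e^{−(μ−λ)t} = 0.7700·e^{−0.3819}
= 0.7700·0.682571 = 0.525558

Final: 0.525558


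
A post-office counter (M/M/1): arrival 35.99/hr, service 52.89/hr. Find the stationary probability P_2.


ρ = 35.99/52.89 = 0.6805
P_n = (1−ρ)·ρ^n = (1 − 0.6805)·0.6805^2 = 0.3195·0.463038 = 0.147955

Final: 0.147955


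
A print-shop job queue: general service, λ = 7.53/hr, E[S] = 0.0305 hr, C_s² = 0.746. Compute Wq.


ρ = λ·E[S] = 7.53·0.0305 = 0.2297
E[S²] = E[S]²(1+C_s²) = 0.0305²·(1+0.746) = 0.001624
Wq = λ·E[S²]/(2(1−ρ)) = 7.53·0.001624/(2·0.7703) = 0.007938 hr

Final: 0.007938 hr


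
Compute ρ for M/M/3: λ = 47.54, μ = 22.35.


ρ = λ/(cμ) = 47.54/(3·22.35) = 47.54/67.05 = 0.7090

Final: 0.7090


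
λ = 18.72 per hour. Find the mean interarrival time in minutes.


Mean interarrival time = 1/λ = 1/18.72 hour = 0.05342 hour
In minutes: 0.05342 × 60 = 3.2051 min

Final: 3.2051 min


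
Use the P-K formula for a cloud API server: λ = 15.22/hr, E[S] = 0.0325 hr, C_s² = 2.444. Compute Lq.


ρ = λ·E[S] = 15.22·0.0325 = 0.4947
Lq = ρ²(1+C_s²)/(2(1−ρ)) = 0.2447·(1+2.444)/(2·0.5053)
= 0.2447·3.4440/1.0107 = 0.83375

Final: 0.83375


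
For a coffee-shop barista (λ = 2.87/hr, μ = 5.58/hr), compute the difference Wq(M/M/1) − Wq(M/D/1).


ρ = 2.87/5.58 = 0.5143
Wq(M/M/1) = ρ/(μ−λ) = 0.5143/2.71 = 0.18979 hr
Wq(M/D/1) = ρ/(2(μ−λ)) = 0.09490 hr
Savings = 0.18979 − 0.09490 = 0.09490 hr

Final: 0.09490 hr


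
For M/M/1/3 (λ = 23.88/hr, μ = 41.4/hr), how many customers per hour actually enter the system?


ρ = 0.5768; P_K = (1−ρ)ρ^3/(1−ρ^4) = 0.091324
λ_eff = λ(1 − P_K) = 23.88·(1 − 0.091324) = 23.88·0.908676 = 21.6992 /hr

Final: 21.6992 /hr


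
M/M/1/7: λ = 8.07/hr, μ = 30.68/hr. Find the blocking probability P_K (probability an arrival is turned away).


ρ = λ/μ = 8.07/30.68 = 0.2630
P_K = (1−ρ)ρ^K/(1−ρ^(K+1)) = (0.7370·0.00008712)/(1 − 0.00002292)
= 0.00006421/0.999977 = 0.00006421

Final: 0.00006421


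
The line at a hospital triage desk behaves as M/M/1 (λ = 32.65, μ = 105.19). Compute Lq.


ρ = 32.65/105.19 = 0.3104
Lq = ρ²/(1−ρ) = 0.09634/0.6896 = 0.1397

Final: 0.1397


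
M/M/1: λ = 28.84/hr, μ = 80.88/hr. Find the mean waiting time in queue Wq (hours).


ρ = 28.84/80.88 = 0.3566
Wq = ρ/(μ−λ) = 0.3566/(80.88 − 28.84) = 0.3566/52.04 = 0.006852 hr

Final: 0.006852 hr


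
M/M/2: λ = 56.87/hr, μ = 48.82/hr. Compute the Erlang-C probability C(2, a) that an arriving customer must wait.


a = λ/μ = 1.1649; ρ = a/2 = 0.5824
P₀ = 0.263866 (from M/M/c formula)
C(c,a) = [a^c/(c!(1−ρ))]·P₀ = [1.35697/(2·0.4176)]·0.263866
= 1.62490·0.263866 = 0.428758

Final: 0.428758


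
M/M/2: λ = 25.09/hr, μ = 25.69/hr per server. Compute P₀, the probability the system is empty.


a = λ/μ = 25.09/25.69 = 0.9766; ρ = a/c = 0.4883
Σ_{k=0}^{1} a^k/k! (terms k=0..1) = 1.00000 + 0.97664 = 1.97664
Tail: a^2/(2!(1−ρ)) = 0.95383/(2·0.5117) = 0.93207
P₀ = 1/(1.97664 + 0.93207) = 1/2.90871 = 0.343795

Final: 0.343795


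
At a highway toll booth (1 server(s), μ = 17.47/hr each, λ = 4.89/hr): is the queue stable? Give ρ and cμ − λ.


Total capacity cμ = 1·17.47 = 17.47/hr
ρ = λ/(cμ) = 4.89/17.47 = 0.2799
Stable ⇔ ρ < 1: YES
Spare capacity = cμ − λ = 17.47 − 4.89 = 12.58/hr

Final: ρ = 0.2799; stable; margin = 12.58/hr


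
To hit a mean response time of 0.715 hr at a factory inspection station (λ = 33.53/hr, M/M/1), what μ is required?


W = 1/(μ−λ) ⇒ μ − λ = 1/W = 1/0.715 = 1.3986
μ = λ + 1/W = 33.53 + 1.3986 = 34.9286 per hr

Final: 34.9286 /hr


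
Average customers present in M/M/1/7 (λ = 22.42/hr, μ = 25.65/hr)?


ρ = 22.42/25.65 = 0.8741
L = ρ[1 − (K+1)ρ^K + Kρ^(K+1)] / [(1−ρ)(1−ρ^(K+1))]
Numerator: 0.8741·(1 − 8·0.389796 + 7·0.340711) = 0.233033
Denominator: (0.1259)·(0.659289) = 0.083022
L = 0.233033/0.083022 = 2.8069

Final: 2.8069


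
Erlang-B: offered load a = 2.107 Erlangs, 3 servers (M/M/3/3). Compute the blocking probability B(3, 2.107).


B(c,a) = (a^c/c!) / Σ_{k=0}^{c} a^k/k!
a^3/3! = 1.558987
Σ terms (k=0..3): 1.00000 + 2.10700 + 2.21972 + 1.55899 = 6.885711
B = 1.558987/6.885711 = 0.226409

Final: 0.226409


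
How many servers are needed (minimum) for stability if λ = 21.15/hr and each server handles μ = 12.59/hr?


Stability requires cμ > λ ⇔ c > λ/μ.
λ/μ = 21.15/12.59 = 1.6799
Minimum integer c = ⌊1.6799⌋ + 1 = 2
Check: 2·12.59 = 25.18 > 21.15, while 1·12.59 = 12.59 ≤ 21.15

Final: 2 servers


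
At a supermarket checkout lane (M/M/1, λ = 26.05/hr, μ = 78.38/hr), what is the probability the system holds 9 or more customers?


ρ = 26.05/78.38 = 0.3324
P(N ≥ n) = ρ^n = 0.3324^9 = 0.00004948

Final: 0.00004948


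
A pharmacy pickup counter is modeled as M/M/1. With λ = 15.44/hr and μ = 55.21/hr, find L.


ρ = λ/μ = 15.44/55.21 = 0.2797
L = ρ/(1−ρ) = 0.2797/(1 − 0.2797) = 0.2797/0.7203 = 0.3882

Final: 0.3882


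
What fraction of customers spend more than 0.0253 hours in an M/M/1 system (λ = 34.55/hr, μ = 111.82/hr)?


W ~ Exponential(μ−λ) for M/M/1.
μ − λ = 111.82 − 34.55 = 77.2700
P(W > t) = e^{−(μ−λ)t} = e^{−1.9549} = 0.141574

Final: 0.141574


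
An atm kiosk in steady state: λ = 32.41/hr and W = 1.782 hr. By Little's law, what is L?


L = λW = 32.41·1.782 = 57.7546

Final: 57.7546


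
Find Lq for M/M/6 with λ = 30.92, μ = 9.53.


a = λ/μ = 3.2445; ρ = a/6 = 0.5407
P₀ = 0.037963
Lq = P₀·a^c·ρ / (c!·(1−ρ)²) = 0.037963·1166.48594·0.5407/(720·0.21091)
= 0.15769

Final: 0.15769


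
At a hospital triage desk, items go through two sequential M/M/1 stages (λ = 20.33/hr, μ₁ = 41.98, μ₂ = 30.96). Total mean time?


Each node sees arrival rate λ = 20.33/hr (tandem ⇒ throughput preserved).
W₁ = 1/(μ₁−λ) = 1/(41.98−20.33) = 0.04619 hr
W₂ = 1/(μ₂−λ) = 1/(30.96−20.33) = 0.09407 hr
W_total = W₁ + W₂ = 0.04619 + 0.09407 = 0.14026 hr

Final: 0.14026 hr


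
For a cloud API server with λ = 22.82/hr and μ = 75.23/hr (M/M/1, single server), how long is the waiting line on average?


ρ = 22.82/75.23 = 0.3033
Lq = ρ²/(1−ρ) = 0.09201/0.6967 = 0.1321

Final: 0.1321


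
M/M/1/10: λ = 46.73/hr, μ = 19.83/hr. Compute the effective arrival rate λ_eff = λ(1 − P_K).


ρ = 2.3565; P_K = (1−ρ)ρ^10/(1−ρ^11) = 0.575694
λ_eff = λ(1 − P_K) = 46.73·(1 − 0.575694) = 46.73·0.424306 = 19.8278 /hr

Final: 19.8278 /hr


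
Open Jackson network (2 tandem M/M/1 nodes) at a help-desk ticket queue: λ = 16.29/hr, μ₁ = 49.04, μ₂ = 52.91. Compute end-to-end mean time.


Each node sees arrival rate λ = 16.29/hr (tandem ⇒ throughput preserved).
W₁ = 1/(μ₁−λ) = 1/(49.04−16.29) = 0.03053 hr
W₂ = 1/(μ₂−λ) = 1/(52.91−16.29) = 0.02731 hr
W_total = W₁ + W₂ = 0.03053 + 0.02731 = 0.05784 hr

Final: 0.05784 hr


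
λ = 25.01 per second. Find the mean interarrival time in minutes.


Mean interarrival time = 1/λ = 1/25.01 second = 0.03998 second
In minutes: 0.03998 × 0.0166667 = 0.0006664 min

Final: 0.0006664 min


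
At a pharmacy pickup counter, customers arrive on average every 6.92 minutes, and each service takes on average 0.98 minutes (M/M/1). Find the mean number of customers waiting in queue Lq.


λ = 60/6.92 = 8.6705 /hr
μ = 60/0.98 = 61.2245 /hr
ρ = λ/μ = 8.6705/61.2245 = 0.1416
Lq = ρ²/(1−ρ) = 0.02006/0.8584 = 0.02336

Final: 0.02336


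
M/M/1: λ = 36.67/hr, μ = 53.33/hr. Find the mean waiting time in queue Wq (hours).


ρ = 36.67/53.33 = 0.6876
Wq = ρ/(μ−λ) = 0.6876/(53.33 − 36.67) = 0.6876/16.66 = 0.04127 hr

Final: 0.04127 hr


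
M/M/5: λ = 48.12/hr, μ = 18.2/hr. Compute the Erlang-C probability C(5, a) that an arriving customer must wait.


a = λ/μ = 2.6440; ρ = a/5 = 0.5288
P₀ = 0.068772 (from M/M/c formula)
C(c,a) = [a^c/(c!(1−ρ))]·P₀ = [129.20257/(120·0.4712)]·0.068772
= 2.28495·0.068772 = 0.157141

Final: 0.157141


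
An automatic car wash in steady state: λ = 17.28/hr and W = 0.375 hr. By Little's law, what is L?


L = λW = 17.28·0.375 = 6.4800

Final: 6.4800


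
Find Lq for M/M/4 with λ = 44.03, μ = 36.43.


a = λ/μ = 1.2086; ρ = a/4 = 0.3022
P₀ = 0.297561
Lq = P₀·a^c·ρ / (c!·(1−ρ)²) = 0.297561·2.13382·0.3022/(24·0.48699)
= 0.01641

Final: 0.01641


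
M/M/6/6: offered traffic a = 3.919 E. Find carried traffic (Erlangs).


B(6,3.919) = 0.111337 (Erlang-B)
Carried load = a(1 − B) = 3.919·(1 − 0.111337) = 3.919·0.888663 = 3.4827 E

Final: 3.4827 Erlangs


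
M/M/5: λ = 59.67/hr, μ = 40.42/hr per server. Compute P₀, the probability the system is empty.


a = λ/μ = 59.67/40.42 = 1.4762; ρ = a/c = 0.2952
Σ_{k=0}^{4} a^k/k! (terms k=0..4) = 1.00000 + 1.47625 + 1.08966 + 0.53620 + 0.19789 = 4.30000
Tail: a^5/(5!(1−ρ)) = 7.01130/(120·0.7048) = 0.08291
P₀ = 1/(4.30000 + 0.08291) = 1/4.38290 = 0.228159

Final: 0.228159


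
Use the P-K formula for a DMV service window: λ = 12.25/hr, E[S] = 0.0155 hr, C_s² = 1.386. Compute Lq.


ρ = λ·E[S] = 12.25·0.0155 = 0.1899
Lq = ρ²(1+C_s²)/(2(1−ρ)) = 0.03605·(1+1.386)/(2·0.8101)
= 0.03605·2.3860/1.6202 = 0.05309

Final: 0.05309


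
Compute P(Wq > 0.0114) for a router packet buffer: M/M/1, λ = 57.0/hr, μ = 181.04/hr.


ρ = 57.0/181.04 = 0.3148
P(Wq > t) = ρ·e^{−(μ−λ)t} = 0.3148·e^{−1.4141}
= 0.3148·0.243155 = 0.076557

Final: 0.076557


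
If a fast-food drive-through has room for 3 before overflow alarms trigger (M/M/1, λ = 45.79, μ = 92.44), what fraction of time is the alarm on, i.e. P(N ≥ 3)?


ρ = 45.79/92.44 = 0.4953
P(N ≥ n) = ρ^n = 0.4953^3 = 0.121544

Final: 0.121544


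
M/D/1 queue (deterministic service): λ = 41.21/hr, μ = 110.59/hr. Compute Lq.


ρ = 41.21/110.59 = 0.3726
M/D/1: Lq = ρ²/(2(1−ρ)) = 0.1389/(2·0.6274) = 0.11067

Final: 0.11067


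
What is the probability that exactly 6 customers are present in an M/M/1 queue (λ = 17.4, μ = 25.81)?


ρ = 17.4/25.81 = 0.6742
P_n = (1−ρ)·ρ^n = (1 − 0.6742)·0.6742^6 = 0.3258·0.093879 = 0.030590

Final: 0.030590


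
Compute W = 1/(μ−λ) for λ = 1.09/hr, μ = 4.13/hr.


W = 1/(μ−λ) = 1/(4.13 − 1.09) = 1/3.04 = 0.3289 hr

Final: 0.3289 hr


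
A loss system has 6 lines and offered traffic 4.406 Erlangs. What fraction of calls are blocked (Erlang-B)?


B(c,a) = (a^c/c!) / Σ_{k=0}^{c} a^k/k!
a^6/6! = 10.160953
Σ terms (k=0..6): 1.00000 + 4.40600 + 9.70642 + 14.25549 + 15.70243 + 13.83698 + 10.16095 = 69.068266
B = 10.160953/69.068266 = 0.147115

Final: 0.147115


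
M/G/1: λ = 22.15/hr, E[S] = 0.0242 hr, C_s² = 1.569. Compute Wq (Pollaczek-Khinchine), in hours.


ρ = λ·E[S] = 22.15·0.0242 = 0.5360
E[S²] = E[S]²(1+C_s²) = 0.0242²·(1+1.569) = 0.001505
Wq = λ·E[S²]/(2(1−ρ)) = 22.15·0.001505/(2·0.4640) = 0.03591 hr

Final: 0.03591 hr


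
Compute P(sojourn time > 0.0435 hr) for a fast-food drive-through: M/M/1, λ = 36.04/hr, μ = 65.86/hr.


W ~ Exponential(μ−λ) for M/M/1.
μ − λ = 65.86 − 36.04 = 29.8200
P(W > t) = e^{−(μ−λ)t} = e^{−1.2972} = 0.273304

Final: 0.273304


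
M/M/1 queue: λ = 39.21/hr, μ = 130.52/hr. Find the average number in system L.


ρ = λ/μ = 39.21/130.52 = 0.3004
L = ρ/(1−ρ) = 0.3004/(1 − 0.3004) = 0.3004/0.6996 = 0.4294

Final: 0.4294


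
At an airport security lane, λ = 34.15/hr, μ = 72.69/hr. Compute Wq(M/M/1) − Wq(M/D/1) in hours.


ρ = 34.15/72.69 = 0.4698
Wq(M/M/1) = ρ/(μ−λ) = 0.4698/38.54 = 0.01219 hr
Wq(M/D/1) = ρ/(2(μ−λ)) = 0.006095 hr
Savings = 0.01219 − 0.006095 = 0.006095 hr

Final: 0.006095 hr


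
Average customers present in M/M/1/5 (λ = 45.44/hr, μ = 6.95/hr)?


ρ = 45.44/6.95 = 6.5381
L = ρ[1 − (K+1)ρ^K + Kρ^(K+1)] / [(1−ρ)(1−ρ^(K+1))]
Numerator: 6.5381·(1 − 6·11947.240070 + 5·78112.602701) = 2084882.480719
Denominator: (-5.5381)·(-78111.602701) = 432592.170929
L = 2084882.480719/432592.170929 = 4.8195

Final: 4.8195


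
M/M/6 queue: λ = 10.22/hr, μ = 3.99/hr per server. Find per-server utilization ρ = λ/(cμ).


ρ = λ/(cμ) = 10.22/(6·3.99) = 10.22/23.94 = 0.4269

Final: 0.4269


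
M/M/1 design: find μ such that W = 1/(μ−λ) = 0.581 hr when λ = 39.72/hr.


W = 1/(μ−λ) ⇒ μ − λ = 1/W = 1/0.581 = 1.7212
μ = λ + 1/W = 39.72 + 1.7212 = 41.4412 per hr

Final: 41.4412 /hr


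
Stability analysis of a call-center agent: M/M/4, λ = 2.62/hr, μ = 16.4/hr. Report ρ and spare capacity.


Total capacity cμ = 4·16.4 = 65.60/hr
ρ = λ/(cμ) = 2.62/65.60 = 0.03994
Stable ⇔ ρ < 1: YES
Spare capacity = cμ − λ = 65.60 − 2.62 = 62.98/hr

Final: ρ = 0.03994; stable; margin = 62.98/hr


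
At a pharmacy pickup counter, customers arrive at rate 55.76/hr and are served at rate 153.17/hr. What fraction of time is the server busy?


ρ = λ/μ = 55.76/153.17 = 0.3640

Final: 0.3640


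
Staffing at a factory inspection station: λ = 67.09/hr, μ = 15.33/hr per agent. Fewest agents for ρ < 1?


Stability requires cμ > λ ⇔ c > λ/μ.
λ/μ = 67.09/15.33 = 4.3764
Minimum integer c = ⌊4.3764⌋ + 1 = 5
Check: 5·15.33 = 76.65 > 67.09, while 4·15.33 = 61.32 ≤ 67.09

Final: 5 servers


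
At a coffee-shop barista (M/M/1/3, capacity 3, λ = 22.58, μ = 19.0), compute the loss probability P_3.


ρ = λ/μ = 22.58/19.0 = 1.1884
P_K = (1−ρ)ρ^K/(1−ρ^(K+1)) = (-0.1884·1.678460)/(1 − 1.994717)
= -0.316257/-0.994717 = 0.317937

Final: 0.317937


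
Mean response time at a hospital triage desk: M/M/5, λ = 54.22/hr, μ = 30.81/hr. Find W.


a = 1.7598; ρ = 0.3520; P₀ = 0.171429
Lq = P₀·a^c·ρ/(c!(1−ρ)²) = 0.02021
Wq = Lq/λ = 0.02021/54.22 = 0.0003727 hr
W = Wq + 1/μ = 0.0003727 + 0.03246 = 0.03283 hr

Final: 0.03283 hr


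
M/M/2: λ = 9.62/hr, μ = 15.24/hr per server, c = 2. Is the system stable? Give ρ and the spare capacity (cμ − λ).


Total capacity cμ = 2·15.24 = 30.48/hr
ρ = λ/(cμ) = 9.62/30.48 = 0.3156
Stable ⇔ ρ < 1: YES
Spare capacity = cμ − λ = 30.48 − 9.62 = 20.86/hr

Final: ρ = 0.3156; stable; margin = 20.86/hr


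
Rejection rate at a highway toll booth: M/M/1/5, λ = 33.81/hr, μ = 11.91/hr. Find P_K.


ρ = λ/μ = 33.81/11.91 = 2.8388
P_K = (1−ρ)ρ^K/(1−ρ^(K+1)) = (-1.8388·184.360147)/(1 − 523.359914)
= -338.999767/-522.359914 = 0.648977

Final: 0.648977


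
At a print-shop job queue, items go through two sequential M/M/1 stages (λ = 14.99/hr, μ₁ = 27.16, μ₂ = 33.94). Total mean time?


Each node sees arrival rate λ = 14.99/hr (tandem ⇒ throughput preserved).
W₁ = 1/(μ₁−λ) = 1/(27.16−14.99) = 0.08217 hr
W₂ = 1/(μ₂−λ) = 1/(33.94−14.99) = 0.05277 hr
W_total = W₁ + W₂ = 0.08217 + 0.05277 = 0.13494 hr

Final: 0.13494 hr


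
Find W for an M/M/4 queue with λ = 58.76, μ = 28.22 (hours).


a = 2.0822; ρ = 0.5206; P₀ = 0.119215
Lq = P₀·a^c·ρ/(c!(1−ρ)²) = 0.21145
Wq = Lq/λ = 0.21145/58.76 = 0.003598 hr
W = Wq + 1/μ = 0.003598 + 0.03544 = 0.03903 hr

Final: 0.03903 hr


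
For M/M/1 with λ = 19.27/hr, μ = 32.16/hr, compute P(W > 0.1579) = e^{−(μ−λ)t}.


W ~ Exponential(μ−λ) for M/M/1.
μ − λ = 32.16 − 19.27 = 12.8900
P(W > t) = e^{−(μ−λ)t} = e^{−2.0353} = 0.130637

Final: 0.130637


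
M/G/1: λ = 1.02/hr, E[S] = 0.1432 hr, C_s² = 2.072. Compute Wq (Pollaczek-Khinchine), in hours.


ρ = λ·E[S] = 1.02·0.1432 = 0.1461
E[S²] = E[S]²(1+C_s²) = 0.1432²·(1+2.072) = 0.062995
Wq = λ·E[S²]/(2(1−ρ)) = 1.02·0.062995/(2·0.8539) = 0.03762 hr

Final: 0.03762 hr


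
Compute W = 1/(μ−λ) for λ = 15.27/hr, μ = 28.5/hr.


W = 1/(μ−λ) = 1/(28.5 − 15.27) = 1/13.23 = 0.07559 hr

Final: 0.07559 hr


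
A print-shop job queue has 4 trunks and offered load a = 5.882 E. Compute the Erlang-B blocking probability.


B(c,a) = (a^c/c!) / Σ_{k=0}^{c} a^k/k!
a^4/4! = 49.875681
Σ terms (k=0..4): 1.00000 + 5.88200 + 17.29896 + 33.91750 + 49.87568 = 107.974141
B = 49.875681/107.974141 = 0.461922

Final: 0.461922


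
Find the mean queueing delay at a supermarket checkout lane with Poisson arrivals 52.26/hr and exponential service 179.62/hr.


ρ = 52.26/179.62 = 0.2909
Wq = ρ/(μ−λ) = 0.2909/(179.62 − 52.26) = 0.2909/127.36 = 0.002284 hr

Final: 0.002284 hr


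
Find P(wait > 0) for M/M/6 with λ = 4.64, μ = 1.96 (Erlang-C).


a = λ/μ = 2.3673; ρ = a/6 = 0.3946
P₀ = 0.093346 (from M/M/c formula)
C(c,a) = [a^c/(c!(1−ρ))]·P₀ = [176.02383/(720·0.6054)]·0.093346
= 0.40380·0.093346 = 0.037693

Final: 0.037693


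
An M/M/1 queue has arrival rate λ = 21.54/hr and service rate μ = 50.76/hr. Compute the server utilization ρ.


ρ = λ/μ = 21.54/50.76 = 0.4243

Final: 0.4243


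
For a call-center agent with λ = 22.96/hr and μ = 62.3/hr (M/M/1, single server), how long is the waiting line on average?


ρ = 22.96/62.3 = 0.3685
Lq = ρ²/(1−ρ) = 0.1358/0.6315 = 0.2151

Final: 0.2151


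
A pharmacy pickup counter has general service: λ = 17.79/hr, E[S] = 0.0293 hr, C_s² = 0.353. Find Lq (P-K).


ρ = λ·E[S] = 17.79·0.0293 = 0.5212
Lq = ρ²(1+C_s²)/(2(1−ρ)) = 0.2717·(1+0.353)/(2·0.4788)
= 0.2717·1.3530/0.9575 = 0.38392

Final: 0.38392


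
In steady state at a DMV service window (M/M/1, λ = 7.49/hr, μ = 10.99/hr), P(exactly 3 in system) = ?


ρ = 7.49/10.99 = 0.6815
P_n = (1−ρ)·ρ^n = (1 − 0.6815)·0.6815^3 = 0.3185·0.316557 = 0.100814

Final: 0.100814


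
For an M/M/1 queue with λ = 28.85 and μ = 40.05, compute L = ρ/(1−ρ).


ρ = λ/μ = 28.85/40.05 = 0.7203
L = ρ/(1−ρ) = 0.7203/(1 − 0.7203) = 0.7203/0.2797 = 2.5759

Final: 2.5759


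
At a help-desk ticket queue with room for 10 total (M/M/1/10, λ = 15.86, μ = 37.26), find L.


ρ = 15.86/37.26 = 0.4257
L = ρ[1 − (K+1)ρ^K + Kρ^(K+1)] / [(1−ρ)(1−ρ^(K+1))]
Numerator: 0.4257·(1 − 11·0.0001953 + 10·0.00008311) = 0.425097
Denominator: (0.5743)·(0.999917) = 0.574295
L = 0.425097/0.574295 = 0.7402

Final: 0.7402


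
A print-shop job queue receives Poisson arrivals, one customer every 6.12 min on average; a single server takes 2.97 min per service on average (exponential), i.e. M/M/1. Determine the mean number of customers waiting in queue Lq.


λ = 60/6.12 = 9.8039 /hr
μ = 60/2.97 = 20.2020 /hr
ρ = λ/μ = 9.8039/20.2020 = 0.4853
Lq = ρ²/(1−ρ) = 0.2355/0.5147 = 0.4576

Final: 0.4576


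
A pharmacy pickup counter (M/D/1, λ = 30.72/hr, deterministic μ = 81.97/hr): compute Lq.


ρ = 30.72/81.97 = 0.3748
M/D/1: Lq = ρ²/(2(1−ρ)) = 0.1405/(2·0.6252) = 0.11232

Final: 0.11232


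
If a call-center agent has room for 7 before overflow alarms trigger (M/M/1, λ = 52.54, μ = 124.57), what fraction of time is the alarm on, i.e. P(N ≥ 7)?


ρ = 52.54/124.57 = 0.4218
P(N ≥ n) = ρ^n = 0.4218^7 = 0.002374

Final: 0.002374


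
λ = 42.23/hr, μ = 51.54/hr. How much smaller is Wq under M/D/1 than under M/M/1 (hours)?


ρ = 42.23/51.54 = 0.8194
Wq(M/M/1) = ρ/(μ−λ) = 0.8194/9.31 = 0.08801 hr
Wq(M/D/1) = ρ/(2(μ−λ)) = 0.04400 hr
Savings = 0.08801 − 0.04400 = 0.04400 hr

Final: 0.04400 hr


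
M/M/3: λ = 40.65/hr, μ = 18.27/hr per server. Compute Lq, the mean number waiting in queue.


a = λ/μ = 2.2250; ρ = a/3 = 0.7417
P₀ = 0.078089
Lq = P₀·a^c·ρ / (c!·(1−ρ)²) = 0.078089·11.01453·0.7417/(6·0.06674)
= 1.59293

Final: 1.59293


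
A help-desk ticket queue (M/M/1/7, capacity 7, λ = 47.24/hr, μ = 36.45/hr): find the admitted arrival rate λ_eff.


ρ = 1.2960; P_K = (1−ρ)ρ^7/(1−ρ^8) = 0.261227
λ_eff = λ(1 − P_K) = 47.24·(1 − 0.261227) = 47.24·0.738773 = 34.8997 /hr

Final: 34.8997 /hr


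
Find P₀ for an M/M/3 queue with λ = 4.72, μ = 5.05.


a = λ/μ = 4.72/5.05 = 0.9347; ρ = a/c = 0.3116
Σ_{k=0}^{2} a^k/k! (terms k=0..2) = 1.00000 + 0.93465 + 0.43679 = 2.37144
Tail: a^3/(3!(1−ρ)) = 0.81649/(6·0.6884) = 0.19766
P₀ = 1/(2.37144 + 0.19766) = 1/2.56911 = 0.389240

Final: 0.389240


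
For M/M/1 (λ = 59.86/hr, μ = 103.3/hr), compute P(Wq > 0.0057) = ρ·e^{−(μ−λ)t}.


ρ = 59.86/103.3 = 0.5795
P(Wq > t) = ρ·e^{−(μ−λ)t} = 0.5795·e^{−0.2476}
= 0.5795·0.780666 = 0.452378

Final: 0.452378


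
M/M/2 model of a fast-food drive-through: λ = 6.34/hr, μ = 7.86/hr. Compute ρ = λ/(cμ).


ρ = λ/(cμ) = 6.34/(2·7.86) = 6.34/15.72 = 0.4033

Final: 0.4033


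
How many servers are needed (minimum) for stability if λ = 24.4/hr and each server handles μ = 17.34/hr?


Stability requires cμ > λ ⇔ c > λ/μ.
λ/μ = 24.4/17.34 = 1.4072
Minimum integer c = ⌊1.4072⌋ + 1 = 2
Check: 2·17.34 = 34.68 > 24.4, while 1·17.34 = 17.34 ≤ 24.4

Final: 2 servers


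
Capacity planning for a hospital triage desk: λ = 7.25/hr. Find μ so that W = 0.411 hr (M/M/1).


W = 1/(μ−λ) ⇒ μ − λ = 1/W = 1/0.411 = 2.4331
μ = λ + 1/W = 7.25 + 2.4331 = 9.6831 per hr

Final: 9.6831 /hr


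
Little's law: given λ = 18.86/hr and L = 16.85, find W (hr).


W = L/λ = 16.85/18.86 = 0.8934 hr

Final: 0.8934 hr


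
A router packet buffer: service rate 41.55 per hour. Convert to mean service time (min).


Mean service time = 1/μ = 1/41.55 hour = 0.02407 hour
In minutes: 0.02407 × 60 = 1.4440 min

Final: 1.4440 min


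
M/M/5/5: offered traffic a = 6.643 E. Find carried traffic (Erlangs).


B(5,6.643) = 0.402990 (Erlang-B)
Carried load = a(1 − B) = 6.643·(1 − 0.402990) = 6.643·0.597010 = 3.9659 E

Final: 3.9659 Erlangs


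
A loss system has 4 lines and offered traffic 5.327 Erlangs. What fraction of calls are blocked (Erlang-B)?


B(c,a) = (a^c/c!) / Σ_{k=0}^{c} a^k/k!
a^4/4! = 33.552087
Σ terms (k=0..4): 1.00000 + 5.32700 + 14.18846 + 25.19398 + 33.55209 = 79.261535
B = 33.552087/79.261535 = 0.423309

Final: 0.423309


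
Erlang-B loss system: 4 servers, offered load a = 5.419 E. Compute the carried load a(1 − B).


B(4,5.419) = 0.430027 (Erlang-B)
Carried load = a(1 − B) = 5.419·(1 − 0.430027) = 5.419·0.569973 = 3.0887 E

Final: 3.0887 Erlangs


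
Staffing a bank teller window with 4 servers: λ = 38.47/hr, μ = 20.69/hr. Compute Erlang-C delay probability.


a = λ/μ = 1.8594; ρ = a/4 = 0.4648
P₀ = 0.151748 (from M/M/c formula)
C(c,a) = [a^c/(c!(1−ρ))]·P₀ = [11.95217/(24·0.5352)]·0.151748
= 0.93057·0.151748 = 0.141212

Final: 0.141212


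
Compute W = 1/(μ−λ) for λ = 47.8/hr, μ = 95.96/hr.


W = 1/(μ−λ) = 1/(95.96 − 47.8) = 1/48.16 = 0.02076 hr

Final: 0.02076 hr


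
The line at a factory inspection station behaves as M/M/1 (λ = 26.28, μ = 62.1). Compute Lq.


ρ = 26.28/62.1 = 0.4232
Lq = ρ²/(1−ρ) = 0.1791/0.5768 = 0.3105

Final: 0.3105


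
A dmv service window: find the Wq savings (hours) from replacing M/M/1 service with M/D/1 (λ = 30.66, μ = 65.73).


ρ = 30.66/65.73 = 0.4665
Wq(M/M/1) = ρ/(μ−λ) = 0.4665/35.07 = 0.01330 hr
Wq(M/D/1) = ρ/(2(μ−λ)) = 0.006650 hr
Savings = 0.01330 − 0.006650 = 0.006650 hr

Final: 0.006650 hr


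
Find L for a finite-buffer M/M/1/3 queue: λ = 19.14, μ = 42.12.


ρ = 19.14/42.12 = 0.4544
L = ρ[1 − (K+1)ρ^K + Kρ^(K+1)] / [(1−ρ)(1−ρ^(K+1))]
Numerator: 0.4544·(1 − 4·0.093834 + 3·0.042640) = 0.341986
Denominator: (0.5456)·(0.957360) = 0.522320
L = 0.341986/0.522320 = 0.6547

Final: 0.6547


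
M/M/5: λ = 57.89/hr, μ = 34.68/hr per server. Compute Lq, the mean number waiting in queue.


a = λ/μ = 1.6693; ρ = a/5 = 0.3339
P₀ = 0.187852
Lq = P₀·a^c·ρ / (c!·(1−ρ)²) = 0.187852·12.96052·0.3339/(120·0.44375)
= 0.01526

Final: 0.01526


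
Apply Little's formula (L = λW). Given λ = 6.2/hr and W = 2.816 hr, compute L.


L = λW = 6.2·2.816 = 17.4592

Final: 17.4592


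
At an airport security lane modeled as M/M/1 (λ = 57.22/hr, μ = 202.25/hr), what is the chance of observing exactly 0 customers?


ρ = 57.22/202.25 = 0.2829
P_n = (1−ρ)·ρ^n = (1 − 0.2829)·0.2829^0 = 0.7171·1.000000 = 0.717083

Final: 0.717083


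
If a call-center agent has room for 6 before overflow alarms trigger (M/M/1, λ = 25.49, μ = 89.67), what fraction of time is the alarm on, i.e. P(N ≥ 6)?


ρ = 25.49/89.67 = 0.2843
P(N ≥ n) = ρ^n = 0.2843^6 = 0.0005276

Final: 0.0005276


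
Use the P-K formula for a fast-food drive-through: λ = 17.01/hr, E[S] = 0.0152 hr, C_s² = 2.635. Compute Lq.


ρ = λ·E[S] = 17.01·0.0152 = 0.2586
Lq = ρ²(1+C_s²)/(2(1−ρ)) = 0.06685·(1+2.635)/(2·0.7414)
= 0.06685·3.6350/1.4829 = 0.16387

Final: 0.16387


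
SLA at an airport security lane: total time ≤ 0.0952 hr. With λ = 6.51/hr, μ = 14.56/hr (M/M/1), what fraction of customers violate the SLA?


W ~ Exponential(μ−λ) for M/M/1.
μ − λ = 14.56 − 6.51 = 8.0500
P(W > t) = e^{−(μ−λ)t} = e^{−0.7664} = 0.464702

Final: 0.464702


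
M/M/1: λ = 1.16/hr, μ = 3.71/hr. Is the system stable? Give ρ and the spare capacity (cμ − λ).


Total capacity cμ = 1·3.71 = 3.71/hr
ρ = λ/(cμ) = 1.16/3.71 = 0.3127
Stable ⇔ ρ < 1: YES
Spare capacity = cμ − λ = 3.71 − 1.16 = 2.55/hr

Final: ρ = 0.3127; stable; margin = 2.55/hr


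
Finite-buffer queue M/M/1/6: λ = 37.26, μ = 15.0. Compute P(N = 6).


ρ = λ/μ = 37.26/15.0 = 2.4840
P_K = (1−ρ)ρ^K/(1−ρ^(K+1)) = (-1.4840·234.914351)/(1 − 583.527248)
= -348.612897/-582.527248 = 0.598449

Final: 0.598449


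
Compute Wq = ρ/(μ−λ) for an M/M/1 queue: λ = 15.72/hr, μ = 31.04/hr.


ρ = 15.72/31.04 = 0.5064
Wq = ρ/(μ−λ) = 0.5064/(31.04 − 15.72) = 0.5064/15.32 = 0.03306 hr

Final: 0.03306 hr


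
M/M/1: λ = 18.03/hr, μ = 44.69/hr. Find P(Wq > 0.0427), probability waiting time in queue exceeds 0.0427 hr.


ρ = 18.03/44.69 = 0.4034
P(Wq > t) = ρ·e^{−(μ−λ)t} = 0.4034·e^{−1.1384}
= 0.4034·0.320337 = 0.129239

Final: 0.129239


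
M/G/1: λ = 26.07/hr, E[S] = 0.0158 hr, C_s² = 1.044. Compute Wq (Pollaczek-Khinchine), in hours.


ρ = λ·E[S] = 26.07·0.0158 = 0.4119
E[S²] = E[S]²(1+C_s²) = 0.0158²·(1+1.044) = 0.0005103
Wq = λ·E[S²]/(2(1−ρ)) = 26.07·0.0005103/(2·0.5881) = 0.01131 hr

Final: 0.01131 hr


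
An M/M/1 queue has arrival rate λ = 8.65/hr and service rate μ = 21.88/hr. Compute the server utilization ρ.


ρ = λ/μ = 8.65/21.88 = 0.3953

Final: 0.3953


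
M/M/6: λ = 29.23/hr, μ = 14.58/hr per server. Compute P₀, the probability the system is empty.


a = λ/μ = 29.23/14.58 = 2.0048; ρ = a/c = 0.3341
Σ_{k=0}^{5} a^k/k! (terms k=0..5) = 1.00000 + 2.00480 + 2.00961 + 1.34296 + 0.67309 + 0.26988 = 7.30035
Tail: a^6/(6!(1−ρ)) = 64.92736/(720·0.6659) = 0.13543
P₀ = 1/(7.30035 + 0.13543) = 1/7.43578 = 0.134485

Final: 0.134485


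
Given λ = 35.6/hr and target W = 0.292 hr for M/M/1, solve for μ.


W = 1/(μ−λ) ⇒ μ − λ = 1/W = 1/0.292 = 3.4247
μ = λ + 1/W = 35.6 + 3.4247 = 39.0247 per hr

Final: 39.0247 /hr


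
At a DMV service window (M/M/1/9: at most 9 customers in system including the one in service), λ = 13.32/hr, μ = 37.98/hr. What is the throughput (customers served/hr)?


ρ = 0.3507; P_K = (1−ρ)ρ^9/(1−ρ^10) = 0.00005212
λ_eff = λ(1 − P_K) = 13.32·(1 − 0.00005212) = 13.32·0.999948 = 13.3193 /hr

Final: 13.3193 /hr


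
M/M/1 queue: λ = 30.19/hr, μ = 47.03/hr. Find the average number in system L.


ρ = λ/μ = 30.19/47.03 = 0.6419
L = ρ/(1−ρ) = 0.6419/(1 − 0.6419) = 0.6419/0.3581 = 1.7928

Final: 1.7928


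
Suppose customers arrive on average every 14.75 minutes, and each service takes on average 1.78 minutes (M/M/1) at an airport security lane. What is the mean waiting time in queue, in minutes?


λ = 60/14.75 = 4.0678 /hr
μ = 60/1.78 = 33.7079 /hr
ρ = λ/μ = 4.0678/33.7079 = 0.1207
Wq = ρ/(μ−λ) = 0.1207/(33.7079−4.0678) = 0.004071 hr
In minutes: 0.004071·60 = 0.2443 min

Final: 0.2443 min


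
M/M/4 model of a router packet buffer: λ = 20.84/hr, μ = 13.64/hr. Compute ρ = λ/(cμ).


ρ = λ/(cμ) = 20.84/(4·13.64) = 20.84/54.56 = 0.3820

Final: 0.3820


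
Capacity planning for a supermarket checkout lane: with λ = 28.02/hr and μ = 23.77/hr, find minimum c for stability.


Stability requires cμ > λ ⇔ c > λ/μ.
λ/μ = 28.02/23.77 = 1.1788
Minimum integer c = ⌊1.1788⌋ + 1 = 2
Check: 2·23.77 = 47.54 > 28.02, while 1·23.77 = 23.77 ≤ 28.02

Final: 2 servers


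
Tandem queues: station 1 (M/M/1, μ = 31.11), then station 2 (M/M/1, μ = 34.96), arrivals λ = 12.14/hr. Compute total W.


Each node sees arrival rate λ = 12.14/hr (tandem ⇒ throughput preserved).
W₁ = 1/(μ₁−λ) = 1/(31.11−12.14) = 0.05271 hr
W₂ = 1/(μ₂−λ) = 1/(34.96−12.14) = 0.04382 hr
W_total = W₁ + W₂ = 0.05271 + 0.04382 = 0.09654 hr

Final: 0.09654 hr


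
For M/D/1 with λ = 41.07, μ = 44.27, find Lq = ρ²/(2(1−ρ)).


ρ = 41.07/44.27 = 0.9277
M/D/1: Lq = ρ²/(2(1−ρ)) = 0.8607/(2·0.07228) = 5.95333

Final: 5.95333


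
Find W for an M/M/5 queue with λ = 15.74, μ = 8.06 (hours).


a = 1.9529; ρ = 0.3906; P₀ = 0.140939
Lq = P₀·a^c·ρ/(c!(1−ρ)²) = 0.03508
Wq = Lq/λ = 0.03508/15.74 = 0.002229 hr
W = Wq + 1/μ = 0.002229 + 0.12407 = 0.12630 hr

Final: 0.12630 hr


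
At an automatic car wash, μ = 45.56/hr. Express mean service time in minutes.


Mean service time = 1/μ = 1/45.56 hour = 0.02195 hour
In minutes: 0.02195 × 60 = 1.3169 min

Final: 1.3169 min


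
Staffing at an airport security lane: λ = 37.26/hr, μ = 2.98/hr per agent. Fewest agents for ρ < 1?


Stability requires cμ > λ ⇔ c > λ/μ.
λ/μ = 37.26/2.98 = 12.5034
Minimum integer c = ⌊12.5034⌋ + 1 = 13
Check: 13·2.98 = 38.74 > 37.26, while 12·2.98 = 35.76 ≤ 37.26

Final: 13 servers


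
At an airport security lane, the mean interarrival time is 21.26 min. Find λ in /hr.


λ = 1/(interarrival time) in consistent units.
1 hour = 60 min, so λ = 60/21.26 = 2.8222 per hour

Final: 2.8222 /hr


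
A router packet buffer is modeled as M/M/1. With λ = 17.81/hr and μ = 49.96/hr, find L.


ρ = λ/μ = 17.81/49.96 = 0.3565
L = ρ/(1−ρ) = 0.3565/(1 − 0.3565) = 0.3565/0.6435 = 0.5540

Final: 0.5540


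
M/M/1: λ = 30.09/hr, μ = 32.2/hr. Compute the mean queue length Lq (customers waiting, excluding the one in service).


ρ = 30.09/32.2 = 0.9345
Lq = ρ²/(1−ρ) = 0.8732/0.06553 = 13.3262

Final: 13.3262


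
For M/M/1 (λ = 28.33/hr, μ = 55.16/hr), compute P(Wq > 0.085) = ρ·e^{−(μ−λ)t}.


ρ = 28.33/55.16 = 0.5136
P(Wq > t) = ρ·e^{−(μ−λ)t} = 0.5136·e^{−2.2805}
= 0.5136·0.102228 = 0.052504

Final: 0.052504


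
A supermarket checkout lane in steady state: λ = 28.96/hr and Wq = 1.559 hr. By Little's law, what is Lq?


Lq = λWq = 28.96·1.559 = 45.1486

Final: 45.1486


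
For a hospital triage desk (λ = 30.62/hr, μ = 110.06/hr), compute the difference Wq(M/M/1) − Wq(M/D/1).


ρ = 30.62/110.06 = 0.2782
Wq(M/M/1) = ρ/(μ−λ) = 0.2782/79.44 = 0.003502 hr
Wq(M/D/1) = ρ/(2(μ−λ)) = 0.001751 hr
Savings = 0.003502 − 0.001751 = 0.001751 hr

Final: 0.001751 hr


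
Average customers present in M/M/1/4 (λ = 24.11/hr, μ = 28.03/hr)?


ρ = 24.11/28.03 = 0.8601
L = ρ[1 − (K+1)ρ^K + Kρ^(K+1)] / [(1−ρ)(1−ρ^(K+1))]
Numerator: 0.8601·(1 − 5·0.547389 + 4·0.470837) = 0.125926
Denominator: (0.1399)·(0.529163) = 0.074004
L = 0.125926/0.074004 = 1.7016

Final: 1.7016


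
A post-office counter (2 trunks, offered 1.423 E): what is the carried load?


B(2,1.423) = 0.294710 (Erlang-B)
Carried load = a(1 − B) = 1.423·(1 − 0.294710) = 1.423·0.705290 = 1.0036 E

Final: 1.0036 Erlangs


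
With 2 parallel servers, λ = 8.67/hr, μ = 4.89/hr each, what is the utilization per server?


ρ = λ/(cμ) = 8.67/(2·4.89) = 8.67/9.78 = 0.8865

Final: 0.8865


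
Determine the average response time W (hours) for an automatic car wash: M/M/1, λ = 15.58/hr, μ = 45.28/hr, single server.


W = 1/(μ−λ) = 1/(45.28 − 15.58) = 1/29.70 = 0.03367 hr

Final: 0.03367 hr
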